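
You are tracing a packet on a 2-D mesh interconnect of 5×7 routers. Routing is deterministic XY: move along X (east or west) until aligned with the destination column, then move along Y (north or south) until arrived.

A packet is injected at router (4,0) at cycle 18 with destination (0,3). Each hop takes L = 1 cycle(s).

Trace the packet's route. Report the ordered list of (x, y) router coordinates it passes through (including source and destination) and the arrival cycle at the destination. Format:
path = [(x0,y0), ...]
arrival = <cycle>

t=18: at (4,0)
t=19: at (3,0) after W
t=20: at (2,0) after W
t=21: at (1,0) after W
t=22: at (0,0) after W
t=23: at (0,1) after N
t=24: at (0,2) after N
t=25: at (0,3) after N

path = [(4,0), (3,0), (2,0), (1,0), (0,0), (0,1), (0,2), (0,3)]
arrival = 25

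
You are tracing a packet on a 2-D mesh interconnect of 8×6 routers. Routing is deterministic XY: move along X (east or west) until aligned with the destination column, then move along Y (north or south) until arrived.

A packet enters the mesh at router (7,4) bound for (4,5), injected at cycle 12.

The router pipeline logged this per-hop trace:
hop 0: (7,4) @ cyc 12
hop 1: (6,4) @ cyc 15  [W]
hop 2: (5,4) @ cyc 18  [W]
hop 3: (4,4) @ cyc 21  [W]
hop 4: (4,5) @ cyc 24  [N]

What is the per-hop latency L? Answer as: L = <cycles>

L = 3

From hop 0 (12) to hop 1 (15): +3 cycles.
One hop costs L cycles, so L = 3.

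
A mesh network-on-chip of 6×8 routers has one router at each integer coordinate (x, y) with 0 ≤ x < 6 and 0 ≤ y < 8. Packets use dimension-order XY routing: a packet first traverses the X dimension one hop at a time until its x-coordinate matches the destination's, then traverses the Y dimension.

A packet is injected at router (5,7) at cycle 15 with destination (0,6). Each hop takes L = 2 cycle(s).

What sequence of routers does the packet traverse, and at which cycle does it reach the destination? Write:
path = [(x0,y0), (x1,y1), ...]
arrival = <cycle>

src (5,7)  cyc=15
W→(4,7)  cyc=17
W→(3,7)  cyc=19
W→(2,7)  cyc=21
W→(1,7)  cyc=23
W→(0,7)  cyc=25
S→(0,6)  cyc=27

path = [(5,7), (4,7), (3,7), (2,7), (1,7), (0,7), (0,6)]
arrival = 27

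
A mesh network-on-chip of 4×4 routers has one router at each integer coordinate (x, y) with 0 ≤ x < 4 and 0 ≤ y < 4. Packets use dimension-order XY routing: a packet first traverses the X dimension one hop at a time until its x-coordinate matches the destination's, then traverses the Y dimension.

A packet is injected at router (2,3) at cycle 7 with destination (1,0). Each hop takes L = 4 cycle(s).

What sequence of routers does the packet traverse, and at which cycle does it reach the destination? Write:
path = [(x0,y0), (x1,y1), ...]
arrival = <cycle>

path = [(2,3), (1,3), (1,2), (1,1), (1,0)]
arrival = 23

[0] x=2 y=3 t=7
[1] x=1 y=3 t=11 →W
[2] x=1 y=2 t=15 →S
[3] x=1 y=1 t=19 →S
[4] x=1 y=0 t=23 →S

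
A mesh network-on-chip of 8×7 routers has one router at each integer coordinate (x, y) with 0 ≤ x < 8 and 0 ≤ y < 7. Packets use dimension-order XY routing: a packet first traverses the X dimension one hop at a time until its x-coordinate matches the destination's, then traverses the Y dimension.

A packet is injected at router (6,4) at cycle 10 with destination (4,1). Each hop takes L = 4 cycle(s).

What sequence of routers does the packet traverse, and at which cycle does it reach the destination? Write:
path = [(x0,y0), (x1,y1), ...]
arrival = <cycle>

path = [(6,4), (5,4), (4,4), (4,3), (4,2), (4,1)]
arrival = 30

hop 0: (6,4) @ cyc 10
hop 1: (5,4) @ cyc 14  [W]
hop 2: (4,4) @ cyc 18  [W]
hop 3: (4,3) @ cyc 22  [S]
hop 4: (4,2) @ cyc 26  [S]
hop 5: (4,1) @ cyc 30  [S]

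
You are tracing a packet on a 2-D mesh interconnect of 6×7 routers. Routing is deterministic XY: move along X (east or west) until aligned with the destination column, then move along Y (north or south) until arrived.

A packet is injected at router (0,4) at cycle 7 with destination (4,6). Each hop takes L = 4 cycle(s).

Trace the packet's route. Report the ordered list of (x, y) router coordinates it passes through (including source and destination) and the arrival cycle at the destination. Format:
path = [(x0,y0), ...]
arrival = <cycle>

path = [(0,4), (1,4), (2,4), (3,4), (4,4), (4,5), (4,6)]
arrival = 31

#0 — 0,4 | c7
#1 — 1,4 | c11 | E
#2 — 2,4 | c15 | E
#3 — 3,4 | c19 | E
#4 — 4,4 | c23 | E
#5 — 4,5 | c27 | N
#6 — 4,6 | c31 | N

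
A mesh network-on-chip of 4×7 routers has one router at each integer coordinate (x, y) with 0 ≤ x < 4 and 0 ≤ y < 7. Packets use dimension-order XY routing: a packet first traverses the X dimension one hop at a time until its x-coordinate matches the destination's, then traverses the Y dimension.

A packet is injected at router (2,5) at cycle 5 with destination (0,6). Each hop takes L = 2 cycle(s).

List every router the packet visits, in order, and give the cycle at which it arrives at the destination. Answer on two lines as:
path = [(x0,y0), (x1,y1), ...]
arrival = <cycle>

#0 — 2,5 | c5
#1 — 1,5 | c7 | W
#2 — 0,5 | c9 | W
#3 — 0,6 | c11 | N

path = [(2,5), (1,5), (0,5), (0,6)]
arrival = 11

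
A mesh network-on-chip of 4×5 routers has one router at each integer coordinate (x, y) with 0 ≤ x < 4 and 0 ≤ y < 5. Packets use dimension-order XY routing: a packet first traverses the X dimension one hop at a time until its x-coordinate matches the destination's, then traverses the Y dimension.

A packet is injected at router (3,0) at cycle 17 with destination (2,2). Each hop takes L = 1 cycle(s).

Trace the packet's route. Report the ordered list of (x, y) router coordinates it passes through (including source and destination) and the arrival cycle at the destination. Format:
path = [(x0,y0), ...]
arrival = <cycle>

path = [(3,0), (2,0), (2,1), (2,2)]
arrival = 20

  0. router=(3,0) cycle=17 (inject)
  1. router=(2,0) cycle=18 dir=W
  2. router=(2,1) cycle=19 dir=N
  3. router=(2,2) cycle=20 dir=N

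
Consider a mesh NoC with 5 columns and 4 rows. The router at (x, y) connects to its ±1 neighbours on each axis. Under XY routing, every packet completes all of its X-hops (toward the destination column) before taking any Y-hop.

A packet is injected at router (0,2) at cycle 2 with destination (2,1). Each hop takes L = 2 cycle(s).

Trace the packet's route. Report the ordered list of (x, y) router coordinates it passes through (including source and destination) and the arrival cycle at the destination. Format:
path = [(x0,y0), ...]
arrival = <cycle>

path = [(0,2), (1,2), (2,2), (2,1)]
arrival = 8

#0 — 0,2 | c2
#1 — 1,2 | c4 | E
#2 — 2,2 | c6 | E
#3 — 2,1 | c8 | S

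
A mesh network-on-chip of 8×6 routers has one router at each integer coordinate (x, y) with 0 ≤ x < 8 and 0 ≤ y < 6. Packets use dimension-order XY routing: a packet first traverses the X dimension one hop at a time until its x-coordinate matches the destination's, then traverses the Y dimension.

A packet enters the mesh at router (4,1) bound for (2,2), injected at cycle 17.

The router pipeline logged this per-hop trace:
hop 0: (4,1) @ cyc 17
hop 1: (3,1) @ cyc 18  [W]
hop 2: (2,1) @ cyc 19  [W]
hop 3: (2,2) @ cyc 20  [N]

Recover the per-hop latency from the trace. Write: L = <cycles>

From hop 0 (17) to hop 1 (18): +1 cycles.
Each hop adds L, hence L = 1.

L = 1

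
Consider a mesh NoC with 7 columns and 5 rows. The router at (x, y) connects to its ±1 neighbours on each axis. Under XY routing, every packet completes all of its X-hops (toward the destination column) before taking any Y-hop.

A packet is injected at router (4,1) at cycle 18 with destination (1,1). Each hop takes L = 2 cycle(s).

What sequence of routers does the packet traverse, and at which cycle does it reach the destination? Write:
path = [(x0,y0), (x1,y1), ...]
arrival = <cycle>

path = [(4,1), (3,1), (2,1), (1,1)]
arrival = 24

  0. router=(4,1) cycle=18 (inject)
  1. router=(3,1) cycle=20 dir=W
  2. router=(2,1) cycle=22 dir=W
  3. router=(1,1) cycle=24 dir=W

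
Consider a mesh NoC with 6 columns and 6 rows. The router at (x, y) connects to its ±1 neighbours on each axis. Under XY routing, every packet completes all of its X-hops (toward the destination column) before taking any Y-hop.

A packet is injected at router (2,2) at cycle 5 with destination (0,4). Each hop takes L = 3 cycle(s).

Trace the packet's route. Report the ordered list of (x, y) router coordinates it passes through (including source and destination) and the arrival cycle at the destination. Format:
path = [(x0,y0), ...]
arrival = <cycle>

path = [(2,2), (1,2), (0,2), (0,3), (0,4)]
arrival = 17

t=5: at (2,2)
t=8: at (1,2) after W
t=11: at (0,2) after W
t=14: at (0,3) after N
t=17: at (0,4) after N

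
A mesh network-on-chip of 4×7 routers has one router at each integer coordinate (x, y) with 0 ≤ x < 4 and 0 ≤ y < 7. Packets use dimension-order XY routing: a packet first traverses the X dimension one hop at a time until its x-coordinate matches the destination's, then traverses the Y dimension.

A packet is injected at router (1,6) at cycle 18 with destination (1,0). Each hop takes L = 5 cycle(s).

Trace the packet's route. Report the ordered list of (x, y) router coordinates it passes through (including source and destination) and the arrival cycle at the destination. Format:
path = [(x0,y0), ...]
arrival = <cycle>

path = [(1,6), (1,5), (1,4), (1,3), (1,2), (1,1), (1,0)]
arrival = 48

src (1,6)  cyc=18
S→(1,5)  cyc=23
S→(1,4)  cyc=28
S→(1,3)  cyc=33
S→(1,2)  cyc=38
S→(1,1)  cyc=43
S→(1,0)  cyc=48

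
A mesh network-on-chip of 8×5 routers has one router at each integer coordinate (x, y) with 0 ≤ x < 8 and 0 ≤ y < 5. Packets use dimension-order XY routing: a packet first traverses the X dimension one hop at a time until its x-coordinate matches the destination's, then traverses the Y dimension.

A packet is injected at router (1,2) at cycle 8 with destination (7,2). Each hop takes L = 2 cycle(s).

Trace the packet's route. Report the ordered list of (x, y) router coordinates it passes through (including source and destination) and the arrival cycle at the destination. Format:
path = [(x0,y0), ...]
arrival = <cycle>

  0. router=(1,2) cycle=8 (inject)
  1. router=(2,2) cycle=10 dir=E
  2. router=(3,2) cycle=12 dir=E
  3. router=(4,2) cycle=14 dir=E
  4. router=(5,2) cycle=16 dir=E
  5. router=(6,2) cycle=18 dir=E
  6. router=(7,2) cycle=20 dir=E

path = [(1,2), (2,2), (3,2), (4,2), (5,2), (6,2), (7,2)]
arrival = 20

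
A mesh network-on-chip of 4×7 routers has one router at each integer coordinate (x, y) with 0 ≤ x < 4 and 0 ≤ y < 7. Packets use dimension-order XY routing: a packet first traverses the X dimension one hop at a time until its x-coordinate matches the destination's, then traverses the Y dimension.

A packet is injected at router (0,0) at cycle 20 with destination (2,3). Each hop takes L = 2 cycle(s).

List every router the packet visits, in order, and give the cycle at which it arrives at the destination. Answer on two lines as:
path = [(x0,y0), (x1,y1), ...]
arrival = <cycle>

src (0,0)  cyc=20
E→(1,0)  cyc=22
E→(2,0)  cyc=24
N→(2,1)  cyc=26
N→(2,2)  cyc=28
N→(2,3)  cyc=30

path = [(0,0), (1,0), (2,0), (2,1), (2,2), (2,3)]
arrival = 30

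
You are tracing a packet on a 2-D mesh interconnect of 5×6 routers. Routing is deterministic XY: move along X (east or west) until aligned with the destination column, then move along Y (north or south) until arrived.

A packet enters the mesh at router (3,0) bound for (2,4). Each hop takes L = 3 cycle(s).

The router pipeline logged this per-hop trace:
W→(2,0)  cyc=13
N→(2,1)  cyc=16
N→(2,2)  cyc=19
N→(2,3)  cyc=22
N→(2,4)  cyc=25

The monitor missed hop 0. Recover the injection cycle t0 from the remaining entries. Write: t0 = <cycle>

cyc[1] = 13 and cyc[k] = t0 + k·L for every k.
Therefore t0 = 13 − L = 10.

t0 = 10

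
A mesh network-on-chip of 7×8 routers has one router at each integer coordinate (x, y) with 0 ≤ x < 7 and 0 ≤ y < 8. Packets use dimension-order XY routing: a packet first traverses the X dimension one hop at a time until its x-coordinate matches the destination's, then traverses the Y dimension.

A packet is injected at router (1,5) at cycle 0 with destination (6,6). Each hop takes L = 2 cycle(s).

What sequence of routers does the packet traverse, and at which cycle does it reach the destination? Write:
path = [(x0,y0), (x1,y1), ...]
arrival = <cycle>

t=0: at (1,5)
t=2: at (2,5) after E
t=4: at (3,5) after E
t=6: at (4,5) after E
t=8: at (5,5) after E
t=10: at (6,5) after E
t=12: at (6,6) after N

path = [(1,5), (2,5), (3,5), (4,5), (5,5), (6,5), (6,6)]
arrival = 12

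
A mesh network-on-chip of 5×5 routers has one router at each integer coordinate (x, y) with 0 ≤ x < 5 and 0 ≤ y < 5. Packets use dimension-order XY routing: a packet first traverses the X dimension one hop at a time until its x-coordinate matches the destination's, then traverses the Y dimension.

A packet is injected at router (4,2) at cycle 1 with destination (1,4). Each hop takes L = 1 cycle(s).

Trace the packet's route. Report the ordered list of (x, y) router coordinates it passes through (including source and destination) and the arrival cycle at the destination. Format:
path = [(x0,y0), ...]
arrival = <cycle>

path = [(4,2), (3,2), (2,2), (1,2), (1,3), (1,4)]
arrival = 6

[0] x=4 y=2 t=1
[1] x=3 y=2 t=2 →W
[2] x=2 y=2 t=3 →W
[3] x=1 y=2 t=4 →W
[4] x=1 y=3 t=5 →N
[5] x=1 y=4 t=6 →N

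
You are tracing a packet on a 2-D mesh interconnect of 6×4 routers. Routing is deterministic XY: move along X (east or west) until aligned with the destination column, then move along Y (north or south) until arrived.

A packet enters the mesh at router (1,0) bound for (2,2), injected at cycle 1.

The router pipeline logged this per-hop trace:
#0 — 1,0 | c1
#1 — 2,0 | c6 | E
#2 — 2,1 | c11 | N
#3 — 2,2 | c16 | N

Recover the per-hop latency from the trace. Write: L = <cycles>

L = 5

From hop 0 (1) to hop 1 (6): +5 cycles.
That increment is L by definition: L = 5.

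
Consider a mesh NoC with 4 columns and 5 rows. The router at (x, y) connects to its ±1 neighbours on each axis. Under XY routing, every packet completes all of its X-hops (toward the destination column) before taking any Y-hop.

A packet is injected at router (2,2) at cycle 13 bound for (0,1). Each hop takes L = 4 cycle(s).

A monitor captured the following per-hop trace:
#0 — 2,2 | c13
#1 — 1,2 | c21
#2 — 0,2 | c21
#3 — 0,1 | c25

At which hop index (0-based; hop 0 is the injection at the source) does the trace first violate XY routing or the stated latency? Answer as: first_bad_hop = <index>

first_bad_hop = 1

[1] (-1,+0) / 8c ⇒ BAD: Δcyc=8≠L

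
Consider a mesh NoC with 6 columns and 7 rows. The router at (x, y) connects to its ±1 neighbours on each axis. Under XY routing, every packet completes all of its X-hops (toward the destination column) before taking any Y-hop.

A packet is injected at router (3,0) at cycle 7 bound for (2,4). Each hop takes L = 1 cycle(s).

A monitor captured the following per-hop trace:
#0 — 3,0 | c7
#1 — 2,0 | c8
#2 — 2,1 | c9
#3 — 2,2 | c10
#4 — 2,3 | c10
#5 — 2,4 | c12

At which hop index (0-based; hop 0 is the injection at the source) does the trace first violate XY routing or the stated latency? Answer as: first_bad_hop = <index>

check 1→ d=(-1,0) cyc+1: ok
check 2→ d=(0,1) cyc+1: ok
check 3→ d=(0,1) cyc+1: ok
check 4→ d=(0,1) cyc+0: BAD: Δcyc=0≠L

first_bad_hop = 4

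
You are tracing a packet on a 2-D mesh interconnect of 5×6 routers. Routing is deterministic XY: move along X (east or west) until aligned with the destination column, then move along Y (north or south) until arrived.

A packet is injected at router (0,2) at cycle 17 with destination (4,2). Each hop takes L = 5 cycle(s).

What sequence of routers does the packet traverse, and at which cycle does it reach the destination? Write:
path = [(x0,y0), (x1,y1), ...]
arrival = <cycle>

src (0,2)  cyc=17
E→(1,2)  cyc=22
E→(2,2)  cyc=27
E→(3,2)  cyc=32
E→(4,2)  cyc=37

path = [(0,2), (1,2), (2,2), (3,2), (4,2)]
arrival = 37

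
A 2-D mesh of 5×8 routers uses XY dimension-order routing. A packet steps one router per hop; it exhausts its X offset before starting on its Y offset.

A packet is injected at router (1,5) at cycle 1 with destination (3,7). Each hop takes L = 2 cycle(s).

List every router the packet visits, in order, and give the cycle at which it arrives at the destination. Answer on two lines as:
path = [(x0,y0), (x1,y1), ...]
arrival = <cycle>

  0. router=(1,5) cycle=1 (inject)
  1. router=(2,5) cycle=3 dir=E
  2. router=(3,5) cycle=5 dir=E
  3. router=(3,6) cycle=7 dir=N
  4. router=(3,7) cycle=9 dir=N

path = [(1,5), (2,5), (3,5), (3,6), (3,7)]
arrival = 9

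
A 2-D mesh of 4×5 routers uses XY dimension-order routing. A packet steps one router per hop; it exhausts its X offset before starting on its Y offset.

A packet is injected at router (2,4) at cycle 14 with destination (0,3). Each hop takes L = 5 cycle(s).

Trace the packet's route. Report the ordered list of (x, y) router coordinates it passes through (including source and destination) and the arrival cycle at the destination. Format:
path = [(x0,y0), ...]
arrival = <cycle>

  0. router=(2,4) cycle=14 (inject)
  1. router=(1,4) cycle=19 dir=W
  2. router=(0,4) cycle=24 dir=W
  3. router=(0,3) cycle=29 dir=S

path = [(2,4), (1,4), (0,4), (0,3)]
arrival = 29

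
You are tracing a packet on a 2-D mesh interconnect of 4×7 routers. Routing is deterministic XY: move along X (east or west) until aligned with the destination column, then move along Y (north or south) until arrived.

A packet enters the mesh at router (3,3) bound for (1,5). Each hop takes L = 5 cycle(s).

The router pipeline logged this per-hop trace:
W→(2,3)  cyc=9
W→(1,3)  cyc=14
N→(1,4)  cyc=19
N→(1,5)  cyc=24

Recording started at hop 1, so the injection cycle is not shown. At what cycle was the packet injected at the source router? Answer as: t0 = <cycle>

t0 = 4

Hop 1 reached at cycle 9; hop k is at t0 + k·L.
So t0 = 9 − 1·5 = 4.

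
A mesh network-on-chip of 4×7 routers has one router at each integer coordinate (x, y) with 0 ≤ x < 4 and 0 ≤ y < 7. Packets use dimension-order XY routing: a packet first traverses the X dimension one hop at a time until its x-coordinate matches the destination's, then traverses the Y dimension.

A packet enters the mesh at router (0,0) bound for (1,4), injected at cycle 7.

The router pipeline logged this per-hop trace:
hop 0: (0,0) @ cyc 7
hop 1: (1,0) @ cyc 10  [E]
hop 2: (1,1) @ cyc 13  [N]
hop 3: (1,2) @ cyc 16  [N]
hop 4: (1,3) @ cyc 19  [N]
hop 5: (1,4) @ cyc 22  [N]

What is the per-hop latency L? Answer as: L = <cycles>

Between hops 0 and 1 the cycle counter advances 10 − 7 = 3.
One hop costs L cycles, so L = 3.

L = 3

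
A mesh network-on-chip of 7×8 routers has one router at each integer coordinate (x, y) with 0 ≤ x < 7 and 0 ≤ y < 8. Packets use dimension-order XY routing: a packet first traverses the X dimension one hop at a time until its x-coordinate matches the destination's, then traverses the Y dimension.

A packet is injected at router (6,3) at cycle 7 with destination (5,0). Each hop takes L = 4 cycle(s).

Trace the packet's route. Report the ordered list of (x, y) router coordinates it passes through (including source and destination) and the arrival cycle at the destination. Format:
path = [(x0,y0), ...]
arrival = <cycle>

path = [(6,3), (5,3), (5,2), (5,1), (5,0)]
arrival = 23

hop 0: (6,3) @ cyc 7
hop 1: (5,3) @ cyc 11  [W]
hop 2: (5,2) @ cyc 15  [S]
hop 3: (5,1) @ cyc 19  [S]
hop 4: (5,0) @ cyc 23  [S]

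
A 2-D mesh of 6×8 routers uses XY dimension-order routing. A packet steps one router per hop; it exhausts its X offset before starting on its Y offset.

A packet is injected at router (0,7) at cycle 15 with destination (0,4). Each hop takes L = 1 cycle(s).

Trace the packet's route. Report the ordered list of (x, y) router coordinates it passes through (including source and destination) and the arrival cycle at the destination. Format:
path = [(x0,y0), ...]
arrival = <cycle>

path = [(0,7), (0,6), (0,5), (0,4)]
arrival = 18

t=15: at (0,7)
t=16: at (0,6) after S
t=17: at (0,5) after S
t=18: at (0,4) after S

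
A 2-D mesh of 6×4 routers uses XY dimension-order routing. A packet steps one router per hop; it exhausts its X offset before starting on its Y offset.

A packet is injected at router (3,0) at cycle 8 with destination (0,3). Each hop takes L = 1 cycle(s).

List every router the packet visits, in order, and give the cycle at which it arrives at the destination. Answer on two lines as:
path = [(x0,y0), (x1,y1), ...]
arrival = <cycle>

#0 — 3,0 | c8
#1 — 2,0 | c9 | W
#2 — 1,0 | c10 | W
#3 — 0,0 | c11 | W
#4 — 0,1 | c12 | N
#5 — 0,2 | c13 | N
#6 — 0,3 | c14 | N

path = [(3,0), (2,0), (1,0), (0,0), (0,1), (0,2), (0,3)]
arrival = 14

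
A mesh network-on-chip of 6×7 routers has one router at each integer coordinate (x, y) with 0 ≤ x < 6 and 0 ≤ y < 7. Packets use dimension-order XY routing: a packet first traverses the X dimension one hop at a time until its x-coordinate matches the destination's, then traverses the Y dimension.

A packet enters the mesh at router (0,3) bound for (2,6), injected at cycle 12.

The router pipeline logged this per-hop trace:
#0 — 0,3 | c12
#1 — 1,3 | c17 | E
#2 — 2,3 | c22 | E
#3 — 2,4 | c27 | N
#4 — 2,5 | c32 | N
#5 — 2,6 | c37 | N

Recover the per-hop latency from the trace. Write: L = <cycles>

L = 5

Between hops 0 and 1 the cycle counter advances 17 − 12 = 5.
That increment is L by definition: L = 5.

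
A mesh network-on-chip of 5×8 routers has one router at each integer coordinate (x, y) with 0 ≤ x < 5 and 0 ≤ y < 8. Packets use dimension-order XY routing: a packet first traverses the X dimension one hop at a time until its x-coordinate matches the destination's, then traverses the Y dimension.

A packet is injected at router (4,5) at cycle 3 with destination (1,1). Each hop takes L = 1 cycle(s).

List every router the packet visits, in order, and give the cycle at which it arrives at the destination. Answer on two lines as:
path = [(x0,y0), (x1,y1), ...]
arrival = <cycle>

src (4,5)  cyc=3
W→(3,5)  cyc=4
W→(2,5)  cyc=5
W→(1,5)  cyc=6
S→(1,4)  cyc=7
S→(1,3)  cyc=8
S→(1,2)  cyc=9
S→(1,1)  cyc=10

path = [(4,5), (3,5), (2,5), (1,5), (1,4), (1,3), (1,2), (1,1)]
arrival = 10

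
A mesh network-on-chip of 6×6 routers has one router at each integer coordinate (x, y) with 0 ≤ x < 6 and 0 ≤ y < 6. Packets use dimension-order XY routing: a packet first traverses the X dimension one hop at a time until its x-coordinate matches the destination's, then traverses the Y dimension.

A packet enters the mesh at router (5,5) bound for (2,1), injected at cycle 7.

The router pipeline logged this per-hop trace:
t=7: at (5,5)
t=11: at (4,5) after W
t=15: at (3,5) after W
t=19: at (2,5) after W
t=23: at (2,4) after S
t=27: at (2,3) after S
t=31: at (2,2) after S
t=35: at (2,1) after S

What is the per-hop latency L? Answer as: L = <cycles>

L = 4

From hop 0 (7) to hop 1 (11): +4 cycles.
Per-hop latency L = Δcyc = 4.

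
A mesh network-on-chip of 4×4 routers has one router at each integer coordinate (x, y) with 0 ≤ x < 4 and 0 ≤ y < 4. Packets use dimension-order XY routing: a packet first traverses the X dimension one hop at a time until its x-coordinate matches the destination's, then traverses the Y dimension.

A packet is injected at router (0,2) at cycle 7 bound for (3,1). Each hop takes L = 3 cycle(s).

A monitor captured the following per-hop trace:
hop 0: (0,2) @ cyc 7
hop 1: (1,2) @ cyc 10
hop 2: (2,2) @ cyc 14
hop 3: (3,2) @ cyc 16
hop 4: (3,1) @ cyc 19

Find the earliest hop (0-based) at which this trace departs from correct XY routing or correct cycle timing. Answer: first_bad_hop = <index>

check 1→ d=(1,0) cyc+3: ok
check 2→ d=(1,0) cyc+4: BAD: Δcyc=4≠L

first_bad_hop = 2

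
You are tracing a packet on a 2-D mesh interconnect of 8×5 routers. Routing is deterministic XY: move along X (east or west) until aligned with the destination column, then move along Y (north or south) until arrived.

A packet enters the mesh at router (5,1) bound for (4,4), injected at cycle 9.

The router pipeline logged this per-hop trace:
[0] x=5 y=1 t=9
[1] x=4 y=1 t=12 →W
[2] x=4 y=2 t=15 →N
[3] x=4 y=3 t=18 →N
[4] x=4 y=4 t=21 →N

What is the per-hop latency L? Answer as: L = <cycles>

L = 3

From hop 0 (9) to hop 1 (12): +3 cycles.
Each hop adds L, hence L = 3.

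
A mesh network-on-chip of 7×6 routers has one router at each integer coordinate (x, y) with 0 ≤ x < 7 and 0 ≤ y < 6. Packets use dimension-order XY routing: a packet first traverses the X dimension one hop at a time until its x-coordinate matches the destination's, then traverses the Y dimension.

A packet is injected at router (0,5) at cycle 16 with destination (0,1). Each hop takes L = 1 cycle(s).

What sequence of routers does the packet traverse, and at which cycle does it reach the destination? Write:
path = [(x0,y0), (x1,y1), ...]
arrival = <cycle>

path = [(0,5), (0,4), (0,3), (0,2), (0,1)]
arrival = 20

src (0,5)  cyc=16
S→(0,4)  cyc=17
S→(0,3)  cyc=18
S→(0,2)  cyc=19
S→(0,1)  cyc=20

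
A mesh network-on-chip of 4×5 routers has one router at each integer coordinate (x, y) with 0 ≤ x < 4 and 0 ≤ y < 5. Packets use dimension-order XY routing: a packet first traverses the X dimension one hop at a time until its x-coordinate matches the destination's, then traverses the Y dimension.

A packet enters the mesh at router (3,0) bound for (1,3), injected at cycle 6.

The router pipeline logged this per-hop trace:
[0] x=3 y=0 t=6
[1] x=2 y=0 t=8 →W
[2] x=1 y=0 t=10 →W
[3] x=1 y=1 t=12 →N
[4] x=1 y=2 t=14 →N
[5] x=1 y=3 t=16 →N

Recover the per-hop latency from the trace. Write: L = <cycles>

L = 2

Between hops 0 and 1 the cycle counter advances 8 − 6 = 2.
Per-hop latency L = Δcyc = 2.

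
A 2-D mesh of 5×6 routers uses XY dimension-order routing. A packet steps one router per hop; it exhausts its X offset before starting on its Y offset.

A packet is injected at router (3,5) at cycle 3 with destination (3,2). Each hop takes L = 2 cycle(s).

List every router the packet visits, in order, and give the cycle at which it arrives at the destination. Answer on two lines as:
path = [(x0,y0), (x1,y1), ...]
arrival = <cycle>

#0 — 3,5 | c3
#1 — 3,4 | c5 | S
#2 — 3,3 | c7 | S
#3 — 3,2 | c9 | S

path = [(3,5), (3,4), (3,3), (3,2)]
arrival = 9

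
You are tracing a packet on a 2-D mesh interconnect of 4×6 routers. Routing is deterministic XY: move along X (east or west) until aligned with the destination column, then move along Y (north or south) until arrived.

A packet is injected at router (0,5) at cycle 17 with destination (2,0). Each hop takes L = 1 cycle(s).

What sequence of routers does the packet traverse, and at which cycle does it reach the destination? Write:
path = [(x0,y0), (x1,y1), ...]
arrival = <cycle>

path = [(0,5), (1,5), (2,5), (2,4), (2,3), (2,2), (2,1), (2,0)]
arrival = 24

[0] x=0 y=5 t=17
[1] x=1 y=5 t=18 →E
[2] x=2 y=5 t=19 →E
[3] x=2 y=4 t=20 →S
[4] x=2 y=3 t=21 →S
[5] x=2 y=2 t=22 →S
[6] x=2 y=1 t=23 →S
[7] x=2 y=0 t=24 →S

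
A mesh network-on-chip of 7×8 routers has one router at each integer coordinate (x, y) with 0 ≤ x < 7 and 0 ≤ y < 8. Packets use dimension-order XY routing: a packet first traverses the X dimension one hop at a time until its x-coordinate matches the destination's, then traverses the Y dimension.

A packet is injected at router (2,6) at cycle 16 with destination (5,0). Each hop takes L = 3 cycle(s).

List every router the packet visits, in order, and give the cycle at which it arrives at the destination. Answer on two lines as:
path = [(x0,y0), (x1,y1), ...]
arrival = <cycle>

path = [(2,6), (3,6), (4,6), (5,6), (5,5), (5,4), (5,3), (5,2), (5,1), (5,0)]
arrival = 43

#0 — 2,6 | c16
#1 — 3,6 | c19 | E
#2 — 4,6 | c22 | E
#3 — 5,6 | c25 | E
#4 — 5,5 | c28 | S
#5 — 5,4 | c31 | S
#6 — 5,3 | c34 | S
#7 — 5,2 | c37 | S
#8 — 5,1 | c40 | S
#9 — 5,0 | c43 | S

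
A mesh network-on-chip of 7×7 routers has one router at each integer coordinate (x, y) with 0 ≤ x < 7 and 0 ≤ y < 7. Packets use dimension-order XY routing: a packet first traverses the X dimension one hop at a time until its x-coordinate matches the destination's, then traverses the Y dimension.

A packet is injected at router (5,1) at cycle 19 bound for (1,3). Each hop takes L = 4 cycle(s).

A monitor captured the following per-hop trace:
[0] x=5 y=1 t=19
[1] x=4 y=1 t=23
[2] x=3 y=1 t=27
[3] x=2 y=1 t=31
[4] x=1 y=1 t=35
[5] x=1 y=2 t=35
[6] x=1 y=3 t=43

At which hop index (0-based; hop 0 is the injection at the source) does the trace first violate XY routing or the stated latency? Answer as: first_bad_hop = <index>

hop 1: step (-1,+0), +4 cyc — ok
hop 2: step (-1,+0), +4 cyc — ok
hop 3: step (-1,+0), +4 cyc — ok
hop 4: step (-1,+0), +4 cyc — ok
hop 5: step (+0,+1), +0 cyc — BAD: Δcyc=0≠L

first_bad_hop = 5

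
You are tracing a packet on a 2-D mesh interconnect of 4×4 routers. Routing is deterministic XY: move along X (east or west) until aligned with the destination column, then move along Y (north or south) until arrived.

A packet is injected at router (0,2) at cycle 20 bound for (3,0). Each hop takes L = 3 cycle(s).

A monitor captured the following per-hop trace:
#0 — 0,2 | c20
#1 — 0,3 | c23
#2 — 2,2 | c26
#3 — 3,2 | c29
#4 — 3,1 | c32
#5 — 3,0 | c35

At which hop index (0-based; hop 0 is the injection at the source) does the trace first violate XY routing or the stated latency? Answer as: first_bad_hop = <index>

first_bad_hop = 1

check 1→ d=(0,1) cyc+3: BAD: Y-move but x=0≠3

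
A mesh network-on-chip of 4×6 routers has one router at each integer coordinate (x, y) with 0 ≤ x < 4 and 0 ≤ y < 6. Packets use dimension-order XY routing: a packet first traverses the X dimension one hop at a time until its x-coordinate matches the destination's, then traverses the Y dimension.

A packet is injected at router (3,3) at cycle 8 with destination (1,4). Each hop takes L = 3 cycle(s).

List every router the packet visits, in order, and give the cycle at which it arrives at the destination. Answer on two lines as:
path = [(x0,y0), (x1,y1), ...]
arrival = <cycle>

#0 — 3,3 | c8
#1 — 2,3 | c11 | W
#2 — 1,3 | c14 | W
#3 — 1,4 | c17 | N

path = [(3,3), (2,3), (1,3), (1,4)]
arrival = 17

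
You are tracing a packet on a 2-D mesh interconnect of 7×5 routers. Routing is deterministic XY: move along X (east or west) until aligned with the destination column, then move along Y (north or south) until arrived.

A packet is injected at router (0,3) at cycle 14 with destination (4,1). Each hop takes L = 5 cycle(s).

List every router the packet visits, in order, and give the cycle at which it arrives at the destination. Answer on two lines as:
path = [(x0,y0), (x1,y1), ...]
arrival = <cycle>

path = [(0,3), (1,3), (2,3), (3,3), (4,3), (4,2), (4,1)]
arrival = 44

t=14: at (0,3)
t=19: at (1,3) after E
t=24: at (2,3) after E
t=29: at (3,3) after E
t=34: at (4,3) after E
t=39: at (4,2) after S
t=44: at (4,1) after S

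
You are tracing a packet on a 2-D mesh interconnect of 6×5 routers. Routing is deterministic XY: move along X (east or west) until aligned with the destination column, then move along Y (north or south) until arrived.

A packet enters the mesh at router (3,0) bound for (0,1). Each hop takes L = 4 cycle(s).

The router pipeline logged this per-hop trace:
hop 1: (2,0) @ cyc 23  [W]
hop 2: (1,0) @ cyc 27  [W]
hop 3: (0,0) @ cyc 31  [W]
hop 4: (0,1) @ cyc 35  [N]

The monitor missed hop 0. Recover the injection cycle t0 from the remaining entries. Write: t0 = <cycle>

Hop 1 reached at cycle 23; hop k is at t0 + k·L.
t0 = cyc[1] − L = 23 − 4 = 19.

t0 = 19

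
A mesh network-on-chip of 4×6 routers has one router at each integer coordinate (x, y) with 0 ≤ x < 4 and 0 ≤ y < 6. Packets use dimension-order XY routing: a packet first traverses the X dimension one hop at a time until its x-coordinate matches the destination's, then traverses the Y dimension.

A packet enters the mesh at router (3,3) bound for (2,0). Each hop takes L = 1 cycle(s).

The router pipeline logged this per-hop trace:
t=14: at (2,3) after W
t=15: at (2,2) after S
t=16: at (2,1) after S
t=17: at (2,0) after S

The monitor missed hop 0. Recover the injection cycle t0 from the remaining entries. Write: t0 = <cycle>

cyc[1] = 14 and cyc[k] = t0 + k·L for every k.
So t0 = 14 − 1·1 = 13.

t0 = 13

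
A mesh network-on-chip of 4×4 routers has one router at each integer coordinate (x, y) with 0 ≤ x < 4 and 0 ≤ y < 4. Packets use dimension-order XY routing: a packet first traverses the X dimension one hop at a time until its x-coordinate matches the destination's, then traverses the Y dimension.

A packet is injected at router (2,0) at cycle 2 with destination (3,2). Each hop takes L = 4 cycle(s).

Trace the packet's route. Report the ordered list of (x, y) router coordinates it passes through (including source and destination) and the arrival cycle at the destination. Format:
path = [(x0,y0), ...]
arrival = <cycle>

path = [(2,0), (3,0), (3,1), (3,2)]
arrival = 14

t=2: at (2,0)
t=6: at (3,0) after E
t=10: at (3,1) after N
t=14: at (3,2) after N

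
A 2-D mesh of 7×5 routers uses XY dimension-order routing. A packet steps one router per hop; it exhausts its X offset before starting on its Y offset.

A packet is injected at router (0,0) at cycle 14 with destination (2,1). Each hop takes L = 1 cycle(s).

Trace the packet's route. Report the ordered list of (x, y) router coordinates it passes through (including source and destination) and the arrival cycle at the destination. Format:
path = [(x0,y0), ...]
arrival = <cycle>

  0. router=(0,0) cycle=14 (inject)
  1. router=(1,0) cycle=15 dir=E
  2. router=(2,0) cycle=16 dir=E
  3. router=(2,1) cycle=17 dir=N

path = [(0,0), (1,0), (2,0), (2,1)]
arrival = 17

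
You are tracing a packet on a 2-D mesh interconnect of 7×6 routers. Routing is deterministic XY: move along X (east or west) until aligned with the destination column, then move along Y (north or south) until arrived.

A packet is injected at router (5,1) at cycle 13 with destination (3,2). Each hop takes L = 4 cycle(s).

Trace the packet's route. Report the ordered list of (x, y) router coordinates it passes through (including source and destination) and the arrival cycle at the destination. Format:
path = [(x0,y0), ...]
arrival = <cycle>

#0 — 5,1 | c13
#1 — 4,1 | c17 | W
#2 — 3,1 | c21 | W
#3 — 3,2 | c25 | N

path = [(5,1), (4,1), (3,1), (3,2)]
arrival = 25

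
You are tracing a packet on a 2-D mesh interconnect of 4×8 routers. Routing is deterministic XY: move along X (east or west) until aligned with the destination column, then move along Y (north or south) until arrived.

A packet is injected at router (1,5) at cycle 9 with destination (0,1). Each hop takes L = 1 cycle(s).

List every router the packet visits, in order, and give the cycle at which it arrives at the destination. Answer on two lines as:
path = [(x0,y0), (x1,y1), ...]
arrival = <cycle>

#0 — 1,5 | c9
#1 — 0,5 | c10 | W
#2 — 0,4 | c11 | S
#3 — 0,3 | c12 | S
#4 — 0,2 | c13 | S
#5 — 0,1 | c14 | S

path = [(1,5), (0,5), (0,4), (0,3), (0,2), (0,1)]
arrival = 14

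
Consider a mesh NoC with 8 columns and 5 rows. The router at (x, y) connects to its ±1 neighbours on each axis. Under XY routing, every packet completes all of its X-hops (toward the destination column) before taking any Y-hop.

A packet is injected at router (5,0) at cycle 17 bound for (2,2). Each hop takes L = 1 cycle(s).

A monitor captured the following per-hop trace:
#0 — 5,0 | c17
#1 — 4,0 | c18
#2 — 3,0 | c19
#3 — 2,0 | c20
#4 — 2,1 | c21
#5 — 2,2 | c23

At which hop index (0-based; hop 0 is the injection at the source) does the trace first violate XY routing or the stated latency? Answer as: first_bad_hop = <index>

check 1→ d=(-1,0) cyc+1: ok
check 2→ d=(-1,0) cyc+1: ok
check 3→ d=(-1,0) cyc+1: ok
check 4→ d=(0,1) cyc+1: ok
check 5→ d=(0,1) cyc+2: BAD: Δcyc=2≠L

first_bad_hop = 5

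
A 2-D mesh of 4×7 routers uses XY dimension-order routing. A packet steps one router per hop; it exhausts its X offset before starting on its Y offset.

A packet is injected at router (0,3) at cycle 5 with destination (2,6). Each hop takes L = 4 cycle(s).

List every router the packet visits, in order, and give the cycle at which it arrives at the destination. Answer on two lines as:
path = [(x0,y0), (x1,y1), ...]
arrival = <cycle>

path = [(0,3), (1,3), (2,3), (2,4), (2,5), (2,6)]
arrival = 25

t=5: at (0,3)
t=9: at (1,3) after E
t=13: at (2,3) after E
t=17: at (2,4) after N
t=21: at (2,5) after N
t=25: at (2,6) after N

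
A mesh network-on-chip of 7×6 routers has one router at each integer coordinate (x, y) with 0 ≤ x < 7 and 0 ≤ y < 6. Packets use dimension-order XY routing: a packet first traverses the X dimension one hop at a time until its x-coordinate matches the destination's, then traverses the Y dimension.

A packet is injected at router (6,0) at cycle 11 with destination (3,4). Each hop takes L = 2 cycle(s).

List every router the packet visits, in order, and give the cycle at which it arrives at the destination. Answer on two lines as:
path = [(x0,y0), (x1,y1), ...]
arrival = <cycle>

path = [(6,0), (5,0), (4,0), (3,0), (3,1), (3,2), (3,3), (3,4)]
arrival = 25

[0] x=6 y=0 t=11
[1] x=5 y=0 t=13 →W
[2] x=4 y=0 t=15 →W
[3] x=3 y=0 t=17 →W
[4] x=3 y=1 t=19 →N
[5] x=3 y=2 t=21 →N
[6] x=3 y=3 t=23 →N
[7] x=3 y=4 t=25 →N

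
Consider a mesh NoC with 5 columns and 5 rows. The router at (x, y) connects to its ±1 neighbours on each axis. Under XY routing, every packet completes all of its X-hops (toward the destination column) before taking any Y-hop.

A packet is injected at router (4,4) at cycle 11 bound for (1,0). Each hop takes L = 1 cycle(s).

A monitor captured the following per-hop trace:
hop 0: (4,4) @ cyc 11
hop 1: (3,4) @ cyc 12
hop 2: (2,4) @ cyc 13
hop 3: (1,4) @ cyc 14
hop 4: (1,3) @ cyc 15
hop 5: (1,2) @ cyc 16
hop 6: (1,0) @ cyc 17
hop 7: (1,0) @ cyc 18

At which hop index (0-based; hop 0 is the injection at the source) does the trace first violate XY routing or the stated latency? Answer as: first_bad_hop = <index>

check 1→ d=(-1,0) cyc+1: ok
check 2→ d=(-1,0) cyc+1: ok
check 3→ d=(-1,0) cyc+1: ok
check 4→ d=(0,-1) cyc+1: ok
check 5→ d=(0,-1) cyc+1: ok
check 6→ d=(0,-2) cyc+1: BAD: non-unit step

first_bad_hop = 6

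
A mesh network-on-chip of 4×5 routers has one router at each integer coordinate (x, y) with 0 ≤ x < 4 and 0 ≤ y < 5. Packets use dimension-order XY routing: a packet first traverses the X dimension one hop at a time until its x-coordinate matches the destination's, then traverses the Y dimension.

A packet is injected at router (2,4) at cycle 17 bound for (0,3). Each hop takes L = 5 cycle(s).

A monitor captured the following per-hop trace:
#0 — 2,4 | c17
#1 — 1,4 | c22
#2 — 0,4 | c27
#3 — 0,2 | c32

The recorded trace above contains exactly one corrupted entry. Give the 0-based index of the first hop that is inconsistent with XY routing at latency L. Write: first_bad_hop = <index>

check 1→ d=(-1,0) cyc+5: ok
check 2→ d=(-1,0) cyc+5: ok
check 3→ d=(0,-2) cyc+5: BAD: non-unit step

first_bad_hop = 3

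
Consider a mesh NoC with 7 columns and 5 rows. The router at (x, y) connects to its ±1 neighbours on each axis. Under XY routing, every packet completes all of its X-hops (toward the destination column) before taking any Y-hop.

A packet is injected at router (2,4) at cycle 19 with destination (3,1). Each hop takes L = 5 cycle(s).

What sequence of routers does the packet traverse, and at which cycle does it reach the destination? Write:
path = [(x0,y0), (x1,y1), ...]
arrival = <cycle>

  0. router=(2,4) cycle=19 (inject)
  1. router=(3,4) cycle=24 dir=E
  2. router=(3,3) cycle=29 dir=S
  3. router=(3,2) cycle=34 dir=S
  4. router=(3,1) cycle=39 dir=S

path = [(2,4), (3,4), (3,3), (3,2), (3,1)]
arrival = 39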